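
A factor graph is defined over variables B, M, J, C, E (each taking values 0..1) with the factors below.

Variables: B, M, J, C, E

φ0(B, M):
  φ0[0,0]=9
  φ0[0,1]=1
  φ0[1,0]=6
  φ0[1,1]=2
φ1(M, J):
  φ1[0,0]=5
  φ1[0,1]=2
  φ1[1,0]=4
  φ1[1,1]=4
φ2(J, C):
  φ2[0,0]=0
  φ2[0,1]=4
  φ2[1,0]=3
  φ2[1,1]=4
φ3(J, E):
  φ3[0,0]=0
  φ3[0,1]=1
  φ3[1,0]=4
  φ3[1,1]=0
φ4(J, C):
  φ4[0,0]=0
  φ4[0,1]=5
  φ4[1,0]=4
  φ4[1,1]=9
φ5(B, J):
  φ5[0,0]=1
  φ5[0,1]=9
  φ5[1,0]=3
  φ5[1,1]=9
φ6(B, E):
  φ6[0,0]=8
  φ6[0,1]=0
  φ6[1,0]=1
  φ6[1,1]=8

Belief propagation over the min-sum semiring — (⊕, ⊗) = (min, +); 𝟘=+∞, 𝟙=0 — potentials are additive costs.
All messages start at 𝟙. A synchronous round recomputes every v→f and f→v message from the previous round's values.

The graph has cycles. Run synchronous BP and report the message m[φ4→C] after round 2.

init: all messages = 𝟙 over 2 values
r1 m[φ0→B] = [1, 2]
r1 m[φ0→M] = [6, 1]
r1 m[φ1→M] = [2, 4]
r1 m[φ1→J] = [4, 2]
r1 m[φ2→J] = [0, 3]
r1 m[φ2→C] = [0, 4]
r1 m[φ3→J] = [0, 0]
r1 m[φ3→E] = [0, 0]
r1 m[φ4→J] = [0, 4]
r1 m[φ4→C] = [0, 5]
r1 m[φ5→B] = [1, 3]
r1 m[φ5→J] = [1, 9]
r1 m[φ6→B] = [0, 1]
r1 m[φ6→E] = [1, 0]
r1 m[B→φ0] = [0, 0]
r1 m[B→φ5] = [0, 0]
r1 m[B→φ6] = [0, 0]
r1 m[M→φ0] = [0, 0]
r1 m[M→φ1] = [0, 0]
r1 m[J→φ1] = [0, 0]
r1 m[J→φ2] = [0, 0]
r1 m[J→φ3] = [0, 0]
r1 m[J→φ4] = [0, 0]
r1 m[J→φ5] = [0, 0]
r1 m[C→φ2] = [0, 0]
r1 m[C→φ4] = [0, 0]
r1 m[E→φ3] = [0, 0]
r1 m[E→φ6] = [0, 0]
r2 m[φ0→B] = [1, 2]
r2 m[φ0→M] = [6, 1]
r2 m[φ1→M] = [2, 4]
r2 m[φ1→J] = [4, 2]
r2 m[φ2→J] = [0, 3]
r2 m[φ2→C] = [0, 4]
r2 m[φ3→J] = [0, 0]
r2 m[φ3→E] = [0, 0]
r2 m[φ4→J] = [0, 4]
r2 m[φ4→C] = [0, 5]
r2 m[φ5→B] = [1, 3]
r2 m[φ5→J] = [1, 9]
r2 m[φ6→B] = [0, 1]
r2 m[φ6→E] = [1, 0]
r2 m[B→φ0] = [1, 4]
r2 m[B→φ5] = [1, 3]
r2 m[B→φ6] = [2, 5]
r2 m[M→φ0] = [2, 4]
r2 m[M→φ1] = [6, 1]
r2 m[J→φ1] = [1, 16]
r2 m[J→φ2] = [5, 15]
r2 m[J→φ3] = [5, 18]
r2 m[J→φ4] = [5, 14]
r2 m[J→φ5] = [4, 9]
r2 m[C→φ2] = [0, 5]
r2 m[C→φ4] = [0, 4]
r2 m[E→φ3] = [1, 0]
r2 m[E→φ6] = [0, 0]

message @ round 2 = [0, 5]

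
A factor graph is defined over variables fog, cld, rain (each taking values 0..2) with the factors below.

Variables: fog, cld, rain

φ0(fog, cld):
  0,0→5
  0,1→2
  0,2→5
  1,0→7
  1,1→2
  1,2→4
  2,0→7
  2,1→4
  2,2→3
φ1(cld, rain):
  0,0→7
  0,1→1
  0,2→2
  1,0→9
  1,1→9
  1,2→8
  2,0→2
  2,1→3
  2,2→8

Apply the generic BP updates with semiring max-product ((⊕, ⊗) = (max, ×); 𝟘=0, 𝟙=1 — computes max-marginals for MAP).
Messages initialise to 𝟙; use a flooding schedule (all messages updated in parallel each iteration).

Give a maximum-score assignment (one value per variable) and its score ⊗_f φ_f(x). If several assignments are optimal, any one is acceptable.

init: all messages = 𝟙 over 3 values
r1 m[φ0→fog] = [5, 7, 7]
r1 m[φ0→cld] = [7, 4, 5]
r1 m[φ1→cld] = [7, 9, 8]
r1 m[φ1→rain] = [9, 9, 8]
r1 m[fog→φ0] = [1, 1, 1]
r1 m[cld→φ0] = [1, 1, 1]
r1 m[cld→φ1] = [1, 1, 1]
r1 m[rain→φ1] = [1, 1, 1]
r2 m[φ0→fog] = [5, 7, 7]
r2 m[φ0→cld] = [7, 4, 5]
r2 m[φ1→cld] = [7, 9, 8]
r2 m[φ1→rain] = [9, 9, 8]
r2 m[fog→φ0] = [1, 1, 1]
r2 m[cld→φ0] = [7, 9, 8]
r2 m[cld→φ1] = [7, 4, 5]
r2 m[rain→φ1] = [1, 1, 1]
r3 m[φ0→fog] = [40, 49, 49]
r3 m[φ0→cld] = [7, 4, 5]
r3 m[φ1→cld] = [7, 9, 8]
r3 m[φ1→rain] = [49, 36, 40]
r3 m[fog→φ0] = [1, 1, 1]
r3 m[cld→φ0] = [7, 9, 8]
r3 m[cld→φ1] = [7, 4, 5]
r3 m[rain→φ1] = [1, 1, 1]
r4 m[φ0→fog] = [40, 49, 49]
r4 m[φ0→cld] = [7, 4, 5]
r4 m[φ1→cld] = [7, 9, 8]
r4 m[φ1→rain] = [49, 36, 40]
r4 m[fog→φ0] = [1, 1, 1]
r4 m[cld→φ0] = [7, 9, 8]
r4 m[cld→φ1] = [7, 4, 5]
r4 m[rain→φ1] = [1, 1, 1]
fixed point reached at round 4
traceback from fog: (fog=1, cld=0, rain=0), score=49

assignment: (fog=1, cld=0, rain=0); score = 49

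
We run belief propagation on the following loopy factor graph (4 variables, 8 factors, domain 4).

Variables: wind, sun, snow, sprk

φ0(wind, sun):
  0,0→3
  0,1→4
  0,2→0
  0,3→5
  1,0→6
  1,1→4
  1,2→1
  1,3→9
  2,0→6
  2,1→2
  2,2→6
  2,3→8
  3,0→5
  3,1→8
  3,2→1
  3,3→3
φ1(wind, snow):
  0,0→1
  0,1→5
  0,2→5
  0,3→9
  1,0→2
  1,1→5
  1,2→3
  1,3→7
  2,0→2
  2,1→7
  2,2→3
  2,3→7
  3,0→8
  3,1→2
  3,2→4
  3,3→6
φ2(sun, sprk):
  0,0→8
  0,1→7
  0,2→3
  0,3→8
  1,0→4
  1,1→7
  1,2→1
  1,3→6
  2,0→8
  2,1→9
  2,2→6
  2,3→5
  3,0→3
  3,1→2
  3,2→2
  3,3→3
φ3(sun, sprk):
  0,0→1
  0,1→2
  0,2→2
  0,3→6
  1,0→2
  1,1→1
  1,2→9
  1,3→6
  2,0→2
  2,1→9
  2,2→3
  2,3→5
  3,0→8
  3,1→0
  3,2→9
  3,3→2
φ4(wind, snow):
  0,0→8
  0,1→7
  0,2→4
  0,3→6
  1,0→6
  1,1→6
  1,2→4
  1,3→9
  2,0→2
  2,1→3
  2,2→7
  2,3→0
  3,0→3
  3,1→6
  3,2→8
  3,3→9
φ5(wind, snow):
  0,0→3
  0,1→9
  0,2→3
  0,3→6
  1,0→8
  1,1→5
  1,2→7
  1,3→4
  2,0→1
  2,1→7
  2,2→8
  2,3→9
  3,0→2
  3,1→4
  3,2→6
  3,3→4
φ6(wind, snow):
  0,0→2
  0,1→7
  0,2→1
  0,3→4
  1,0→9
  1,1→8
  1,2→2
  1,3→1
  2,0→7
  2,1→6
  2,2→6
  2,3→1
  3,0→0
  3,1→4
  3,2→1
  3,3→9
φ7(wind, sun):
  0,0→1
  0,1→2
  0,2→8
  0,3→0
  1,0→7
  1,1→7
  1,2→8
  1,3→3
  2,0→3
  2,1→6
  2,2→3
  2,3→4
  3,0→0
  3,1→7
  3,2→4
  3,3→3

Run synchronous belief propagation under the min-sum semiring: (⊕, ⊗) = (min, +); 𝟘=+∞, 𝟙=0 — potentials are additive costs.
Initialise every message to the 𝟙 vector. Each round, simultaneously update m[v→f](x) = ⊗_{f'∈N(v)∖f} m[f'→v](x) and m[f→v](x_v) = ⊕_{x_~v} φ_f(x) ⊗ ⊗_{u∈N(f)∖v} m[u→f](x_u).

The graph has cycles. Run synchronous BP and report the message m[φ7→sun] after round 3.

init: all messages = 𝟙 over 4 values
r1 m[φ0→wind] = [0, 1, 2, 1]
r1 m[φ0→sun] = [3, 2, 0, 3]
r1 m[φ1→wind] = [1, 2, 2, 2]
r1 m[φ1→snow] = [1, 2, 3, 6]
r1 m[φ2→sun] = [3, 1, 5, 2]
r1 m[φ2→sprk] = [3, 2, 1, 3]
r1 m[φ3→sun] = [1, 1, 2, 0]
r1 m[φ3→sprk] = [1, 0, 2, 2]
r1 m[φ4→wind] = [4, 4, 0, 3]
r1 m[φ4→snow] = [2, 3, 4, 0]
r1 m[φ5→wind] = [3, 4, 1, 2]
r1 m[φ5→snow] = [1, 4, 3, 4]
r1 m[φ6→wind] = [1, 1, 1, 0]
r1 m[φ6→snow] = [0, 4, 1, 1]
r1 m[φ7→wind] = [0, 3, 3, 0]
r1 m[φ7→sun] = [0, 2, 3, 0]
r1 m[wind→φ0] = [0, 0, 0, 0]
r1 m[wind→φ1] = [0, 0, 0, 0]
r1 m[wind→φ4] = [0, 0, 0, 0]
r1 m[wind→φ5] = [0, 0, 0, 0]
r1 m[wind→φ6] = [0, 0, 0, 0]
r1 m[wind→φ7] = [0, 0, 0, 0]
r1 m[sun→φ0] = [0, 0, 0, 0]
r1 m[sun→φ2] = [0, 0, 0, 0]
r1 m[sun→φ3] = [0, 0, 0, 0]
r1 m[sun→φ7] = [0, 0, 0, 0]
r1 m[snow→φ1] = [0, 0, 0, 0]
r1 m[snow→φ4] = [0, 0, 0, 0]
r1 m[snow→φ5] = [0, 0, 0, 0]
r1 m[snow→φ6] = [0, 0, 0, 0]
r1 m[sprk→φ2] = [0, 0, 0, 0]
r1 m[sprk→φ3] = [0, 0, 0, 0]
r2 m[φ0→wind] = [0, 1, 2, 1]
r2 m[φ0→sun] = [3, 2, 0, 3]
r2 m[φ1→wind] = [1, 2, 2, 2]
r2 m[φ1→snow] = [1, 2, 3, 6]
r2 m[φ2→sun] = [3, 1, 5, 2]
r2 m[φ2→sprk] = [3, 2, 1, 3]
r2 m[φ3→sun] = [1, 1, 2, 0]
r2 m[φ3→sprk] = [1, 0, 2, 2]
r2 m[φ4→wind] = [4, 4, 0, 3]
r2 m[φ4→snow] = [2, 3, 4, 0]
r2 m[φ5→wind] = [3, 4, 1, 2]
r2 m[φ5→snow] = [1, 4, 3, 4]
r2 m[φ6→wind] = [1, 1, 1, 0]
r2 m[φ6→snow] = [0, 4, 1, 1]
r2 m[φ7→wind] = [0, 3, 3, 0]
r2 m[φ7→sun] = [0, 2, 3, 0]
r2 m[wind→φ0] = [9, 14, 7, 7]
r2 m[wind→φ1] = [8, 13, 7, 6]
r2 m[wind→φ4] = [5, 11, 9, 5]
r2 m[wind→φ5] = [6, 11, 8, 6]
r2 m[wind→φ6] = [8, 14, 8, 8]
r2 m[wind→φ7] = [9, 12, 6, 8]
r2 m[sun→φ0] = [4, 4, 10, 2]
r2 m[sun→φ2] = [4, 5, 5, 3]
r2 m[sun→φ3] = [6, 5, 8, 5]
r2 m[sun→φ7] = [7, 4, 7, 5]
r2 m[snow→φ1] = [3, 11, 8, 5]
r2 m[snow→φ4] = [2, 10, 7, 11]
r2 m[snow→φ5] = [3, 9, 8, 7]
r2 m[snow→φ6] = [4, 9, 10, 10]
r2 m[sprk→φ2] = [1, 0, 2, 2]
r2 m[sprk→φ3] = [3, 2, 1, 3]
r3 m[φ0→wind] = [7, 8, 6, 5]
r3 m[φ0→sun] = [12, 9, 8, 10]
r3 m[φ1→wind] = [4, 5, 5, 11]
r3 m[φ1→snow] = [9, 8, 10, 12]
r3 m[φ2→sun] = [5, 3, 7, 2]
r3 m[φ2→sprk] = [6, 5, 5, 6]
r3 m[φ3→sun] = [3, 3, 4, 2]
r3 m[φ3→sprk] = [7, 5, 8, 7]
r3 m[φ4→wind] = [10, 8, 4, 5]
r3 m[φ4→snow] = [8, 11, 9, 9]
r3 m[φ5→wind] = [6, 11, 4, 5]
r3 m[φ5→snow] = [8, 10, 9, 10]
r3 m[φ6→wind] = [6, 11, 11, 4]
r3 m[φ6→snow] = [8, 12, 9, 9]
r3 m[φ7→wind] = [5, 8, 9, 7]
r3 m[φ7→sun] = [8, 11, 9, 9]
r3 m[wind→φ0] = [9, 14, 7, 7]
r3 m[wind→φ1] = [8, 13, 7, 6]
r3 m[wind→φ4] = [5, 11, 9, 5]
r3 m[wind→φ5] = [6, 11, 8, 6]
r3 m[wind→φ6] = [8, 14, 8, 8]
r3 m[wind→φ7] = [9, 12, 6, 8]
r3 m[sun→φ0] = [4, 4, 10, 2]
r3 m[sun→φ2] = [4, 5, 5, 3]
r3 m[sun→φ3] = [6, 5, 8, 5]
r3 m[sun→φ7] = [7, 4, 7, 5]
r3 m[snow→φ1] = [3, 11, 8, 5]
r3 m[snow→φ4] = [2, 10, 7, 11]
r3 m[snow→φ5] = [3, 9, 8, 7]
r3 m[snow→φ6] = [4, 9, 10, 10]
r3 m[sprk→φ2] = [1, 0, 2, 2]
r3 m[sprk→φ3] = [3, 2, 1, 3]

message @ round 3 = [8, 11, 9, 9]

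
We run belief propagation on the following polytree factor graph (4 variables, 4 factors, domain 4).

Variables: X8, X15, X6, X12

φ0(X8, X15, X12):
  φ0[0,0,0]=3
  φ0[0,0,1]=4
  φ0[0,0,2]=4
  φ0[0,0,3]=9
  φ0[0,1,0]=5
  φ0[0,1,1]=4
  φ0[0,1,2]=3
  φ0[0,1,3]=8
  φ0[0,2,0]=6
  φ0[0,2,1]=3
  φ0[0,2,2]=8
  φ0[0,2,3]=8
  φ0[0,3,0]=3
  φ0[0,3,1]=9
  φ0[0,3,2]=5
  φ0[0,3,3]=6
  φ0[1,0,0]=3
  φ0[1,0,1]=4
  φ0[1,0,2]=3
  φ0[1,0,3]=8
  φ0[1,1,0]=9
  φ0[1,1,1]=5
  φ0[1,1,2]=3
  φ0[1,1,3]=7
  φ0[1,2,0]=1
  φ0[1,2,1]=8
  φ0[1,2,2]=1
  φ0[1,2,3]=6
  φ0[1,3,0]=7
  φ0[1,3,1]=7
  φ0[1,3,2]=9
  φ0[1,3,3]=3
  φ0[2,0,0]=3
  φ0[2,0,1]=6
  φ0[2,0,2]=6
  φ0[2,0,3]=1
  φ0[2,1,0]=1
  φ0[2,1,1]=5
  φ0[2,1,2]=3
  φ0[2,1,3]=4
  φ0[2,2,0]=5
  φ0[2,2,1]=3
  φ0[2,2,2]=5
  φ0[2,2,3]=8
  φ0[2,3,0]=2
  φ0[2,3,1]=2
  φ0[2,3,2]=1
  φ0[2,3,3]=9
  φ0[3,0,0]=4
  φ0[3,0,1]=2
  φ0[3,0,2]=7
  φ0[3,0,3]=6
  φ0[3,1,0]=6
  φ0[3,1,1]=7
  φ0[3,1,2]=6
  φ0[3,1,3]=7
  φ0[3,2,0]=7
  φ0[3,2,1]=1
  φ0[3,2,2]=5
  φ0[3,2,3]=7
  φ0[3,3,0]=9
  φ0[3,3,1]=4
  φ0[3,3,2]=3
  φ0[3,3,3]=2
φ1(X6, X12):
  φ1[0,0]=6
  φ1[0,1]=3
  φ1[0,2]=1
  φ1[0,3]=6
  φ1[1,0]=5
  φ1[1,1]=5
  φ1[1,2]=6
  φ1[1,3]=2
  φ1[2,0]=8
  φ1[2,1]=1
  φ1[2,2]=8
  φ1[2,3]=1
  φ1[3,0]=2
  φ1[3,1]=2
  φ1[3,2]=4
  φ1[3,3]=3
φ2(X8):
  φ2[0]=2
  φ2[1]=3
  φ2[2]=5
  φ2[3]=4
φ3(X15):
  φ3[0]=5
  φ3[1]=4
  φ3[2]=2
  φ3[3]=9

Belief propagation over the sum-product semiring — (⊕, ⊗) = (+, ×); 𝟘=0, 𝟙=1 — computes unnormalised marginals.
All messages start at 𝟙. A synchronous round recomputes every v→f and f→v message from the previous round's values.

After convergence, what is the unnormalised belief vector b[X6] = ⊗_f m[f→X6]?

b[X6] = [22148, 23180, 22778, 14643]

init: all messages = 𝟙 over 4 values
r1 m[φ0→X8] = [88, 84, 64, 83]
r1 m[φ0→X15] = [73, 83, 82, 81]
r1 m[φ0→X12] = [74, 74, 72, 99]
r1 m[φ1→X6] = [16, 18, 18, 11]
r1 m[φ1→X12] = [21, 11, 19, 12]
r1 m[φ2→X8] = [2, 3, 5, 4]
r1 m[φ3→X15] = [5, 4, 2, 9]
r1 m[X8→φ0] = [1, 1, 1, 1]
r1 m[X8→φ2] = [1, 1, 1, 1]
r1 m[X15→φ0] = [1, 1, 1, 1]
r1 m[X15→φ3] = [1, 1, 1, 1]
r1 m[X6→φ1] = [1, 1, 1, 1]
r1 m[X12→φ0] = [1, 1, 1, 1]
r1 m[X12→φ1] = [1, 1, 1, 1]
r2 m[φ0→X8] = [88, 84, 64, 83]
r2 m[φ0→X15] = [73, 83, 82, 81]
r2 m[φ0→X12] = [74, 74, 72, 99]
r2 m[φ1→X6] = [16, 18, 18, 11]
r2 m[φ1→X12] = [21, 11, 19, 12]
r2 m[φ2→X8] = [2, 3, 5, 4]
r2 m[φ3→X15] = [5, 4, 2, 9]
r2 m[X8→φ0] = [2, 3, 5, 4]
r2 m[X8→φ2] = [88, 84, 64, 83]
r2 m[X15→φ0] = [5, 4, 2, 9]
r2 m[X15→φ3] = [73, 83, 82, 81]
r2 m[X6→φ1] = [1, 1, 1, 1]
r2 m[X12→φ0] = [21, 11, 19, 12]
r2 m[X12→φ1] = [74, 74, 72, 99]
r3 m[φ0→X8] = [6438, 7119, 4376, 6659]
r3 m[φ0→X15] = [3881, 4268, 4407, 4162]
r3 m[φ0→X12] = [1287, 1277, 1205, 1565]
r3 m[φ1→X6] = [1332, 1370, 1341, 881]
r3 m[φ1→X12] = [21, 11, 19, 12]
r3 m[φ2→X8] = [2, 3, 5, 4]
r3 m[φ3→X15] = [5, 4, 2, 9]
r3 m[X8→φ0] = [2, 3, 5, 4]
r3 m[X8→φ2] = [88, 84, 64, 83]
r3 m[X15→φ0] = [5, 4, 2, 9]
r3 m[X15→φ3] = [73, 83, 82, 81]
r3 m[X6→φ1] = [1, 1, 1, 1]
r3 m[X12→φ0] = [21, 11, 19, 12]
r3 m[X12→φ1] = [74, 74, 72, 99]
r4 m[φ0→X8] = [6438, 7119, 4376, 6659]
r4 m[φ0→X15] = [3881, 4268, 4407, 4162]
r4 m[φ0→X12] = [1287, 1277, 1205, 1565]
r4 m[φ1→X6] = [1332, 1370, 1341, 881]
r4 m[φ1→X12] = [21, 11, 19, 12]
r4 m[φ2→X8] = [2, 3, 5, 4]
r4 m[φ3→X15] = [5, 4, 2, 9]
r4 m[X8→φ0] = [2, 3, 5, 4]
r4 m[X8→φ2] = [6438, 7119, 4376, 6659]
r4 m[X15→φ0] = [5, 4, 2, 9]
r4 m[X15→φ3] = [3881, 4268, 4407, 4162]
r4 m[X6→φ1] = [1, 1, 1, 1]
r4 m[X12→φ0] = [21, 11, 19, 12]
r4 m[X12→φ1] = [1287, 1277, 1205, 1565]
r5 m[φ0→X8] = [6438, 7119, 4376, 6659]
r5 m[φ0→X15] = [3881, 4268, 4407, 4162]
r5 m[φ0→X12] = [1287, 1277, 1205, 1565]
r5 m[φ1→X6] = [22148, 23180, 22778, 14643]
r5 m[φ1→X12] = [21, 11, 19, 12]
r5 m[φ2→X8] = [2, 3, 5, 4]
r5 m[φ3→X15] = [5, 4, 2, 9]
r5 m[X8→φ0] = [2, 3, 5, 4]
r5 m[X8→φ2] = [6438, 7119, 4376, 6659]
r5 m[X15→φ0] = [5, 4, 2, 9]
r5 m[X15→φ3] = [3881, 4268, 4407, 4162]
r5 m[X6→φ1] = [1, 1, 1, 1]
r5 m[X12→φ0] = [21, 11, 19, 12]
r5 m[X12→φ1] = [1287, 1277, 1205, 1565]
r6 m[φ0→X8] = [6438, 7119, 4376, 6659]
r6 m[φ0→X15] = [3881, 4268, 4407, 4162]
r6 m[φ0→X12] = [1287, 1277, 1205, 1565]
r6 m[φ1→X6] = [22148, 23180, 22778, 14643]
r6 m[φ1→X12] = [21, 11, 19, 12]
r6 m[φ2→X8] = [2, 3, 5, 4]
r6 m[φ3→X15] = [5, 4, 2, 9]
r6 m[X8→φ0] = [2, 3, 5, 4]
r6 m[X8→φ2] = [6438, 7119, 4376, 6659]
r6 m[X15→φ0] = [5, 4, 2, 9]
r6 m[X15→φ3] = [3881, 4268, 4407, 4162]
r6 m[X6→φ1] = [1, 1, 1, 1]
r6 m[X12→φ0] = [21, 11, 19, 12]
r6 m[X12→φ1] = [1287, 1277, 1205, 1565]
fixed point reached at round 6
b[X6] = ⊗ incoming = [22148, 23180, 22778, 14643]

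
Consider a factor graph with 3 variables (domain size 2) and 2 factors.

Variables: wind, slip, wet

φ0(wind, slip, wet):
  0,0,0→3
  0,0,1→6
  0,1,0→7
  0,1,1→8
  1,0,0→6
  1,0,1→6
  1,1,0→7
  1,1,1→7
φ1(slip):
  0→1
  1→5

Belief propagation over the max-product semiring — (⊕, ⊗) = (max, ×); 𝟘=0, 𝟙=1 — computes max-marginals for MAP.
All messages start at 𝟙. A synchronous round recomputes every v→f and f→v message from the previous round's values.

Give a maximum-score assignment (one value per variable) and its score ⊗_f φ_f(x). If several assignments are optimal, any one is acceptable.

init: all messages = 𝟙 over 2 values
r1 m[φ0→wind] = [8, 7]
r1 m[φ0→slip] = [6, 8]
r1 m[φ0→wet] = [7, 8]
r1 m[φ1→slip] = [1, 5]
r1 m[wind→φ0] = [1, 1]
r1 m[slip→φ0] = [1, 1]
r1 m[slip→φ1] = [1, 1]
r1 m[wet→φ0] = [1, 1]
r2 m[φ0→wind] = [8, 7]
r2 m[φ0→slip] = [6, 8]
r2 m[φ0→wet] = [7, 8]
r2 m[φ1→slip] = [1, 5]
r2 m[wind→φ0] = [1, 1]
r2 m[slip→φ0] = [1, 5]
r2 m[slip→φ1] = [6, 8]
r2 m[wet→φ0] = [1, 1]
r3 m[φ0→wind] = [40, 35]
r3 m[φ0→slip] = [6, 8]
r3 m[φ0→wet] = [35, 40]
r3 m[φ1→slip] = [1, 5]
r3 m[wind→φ0] = [1, 1]
r3 m[slip→φ0] = [1, 5]
r3 m[slip→φ1] = [6, 8]
r3 m[wet→φ0] = [1, 1]
r4 m[φ0→wind] = [40, 35]
r4 m[φ0→slip] = [6, 8]
r4 m[φ0→wet] = [35, 40]
r4 m[φ1→slip] = [1, 5]
r4 m[wind→φ0] = [1, 1]
r4 m[slip→φ0] = [1, 5]
r4 m[slip→φ1] = [6, 8]
r4 m[wet→φ0] = [1, 1]
fixed point reached at round 4
traceback from wind: (wind=0, slip=1, wet=1), score=40

assignment: (wind=0, slip=1, wet=1); score = 40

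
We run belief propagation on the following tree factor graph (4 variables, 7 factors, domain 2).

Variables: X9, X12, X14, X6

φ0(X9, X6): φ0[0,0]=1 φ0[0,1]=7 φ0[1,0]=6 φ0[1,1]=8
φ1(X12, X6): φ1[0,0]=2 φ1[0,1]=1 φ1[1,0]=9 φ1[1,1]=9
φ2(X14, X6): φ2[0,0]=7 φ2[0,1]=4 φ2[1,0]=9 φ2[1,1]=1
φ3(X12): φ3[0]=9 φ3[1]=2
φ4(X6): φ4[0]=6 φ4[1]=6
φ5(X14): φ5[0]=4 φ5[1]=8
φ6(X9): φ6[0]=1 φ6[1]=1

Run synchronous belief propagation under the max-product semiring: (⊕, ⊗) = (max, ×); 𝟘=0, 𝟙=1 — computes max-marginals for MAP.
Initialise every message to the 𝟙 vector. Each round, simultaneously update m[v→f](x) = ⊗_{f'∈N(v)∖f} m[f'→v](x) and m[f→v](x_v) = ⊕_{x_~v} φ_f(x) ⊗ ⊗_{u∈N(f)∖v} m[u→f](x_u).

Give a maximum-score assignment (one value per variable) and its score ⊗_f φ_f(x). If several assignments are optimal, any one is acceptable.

init: all messages = 𝟙 over 2 values
r1 m[φ0→X9] = [7, 8]
r1 m[φ0→X6] = [6, 8]
r1 m[φ1→X12] = [2, 9]
r1 m[φ1→X6] = [9, 9]
r1 m[φ2→X14] = [7, 9]
r1 m[φ2→X6] = [9, 4]
r1 m[φ3→X12] = [9, 2]
r1 m[φ4→X6] = [6, 6]
r1 m[φ5→X14] = [4, 8]
r1 m[φ6→X9] = [1, 1]
r1 m[X9→φ0] = [1, 1]
r1 m[X9→φ6] = [1, 1]
r1 m[X12→φ1] = [1, 1]
r1 m[X12→φ3] = [1, 1]
r1 m[X14→φ2] = [1, 1]
r1 m[X14→φ5] = [1, 1]
r1 m[X6→φ0] = [1, 1]
r1 m[X6→φ1] = [1, 1]
r1 m[X6→φ2] = [1, 1]
r1 m[X6→φ4] = [1, 1]
r2 m[φ0→X9] = [7, 8]
r2 m[φ0→X6] = [6, 8]
r2 m[φ1→X12] = [2, 9]
r2 m[φ1→X6] = [9, 9]
r2 m[φ2→X14] = [7, 9]
r2 m[φ2→X6] = [9, 4]
r2 m[φ3→X12] = [9, 2]
r2 m[φ4→X6] = [6, 6]
r2 m[φ5→X14] = [4, 8]
r2 m[φ6→X9] = [1, 1]
r2 m[X9→φ0] = [1, 1]
r2 m[X9→φ6] = [7, 8]
r2 m[X12→φ1] = [9, 2]
r2 m[X12→φ3] = [2, 9]
r2 m[X14→φ2] = [4, 8]
r2 m[X14→φ5] = [7, 9]
r2 m[X6→φ0] = [486, 216]
r2 m[X6→φ1] = [324, 192]
r2 m[X6→φ2] = [324, 432]
r2 m[X6→φ4] = [486, 288]
r3 m[φ0→X9] = [1512, 2916]
r3 m[φ0→X6] = [6, 8]
r3 m[φ1→X12] = [648, 2916]
r3 m[φ1→X6] = [18, 18]
r3 m[φ2→X14] = [2268, 2916]
r3 m[φ2→X6] = [72, 16]
r3 m[φ3→X12] = [9, 2]
r3 m[φ4→X6] = [6, 6]
r3 m[φ5→X14] = [4, 8]
r3 m[φ6→X9] = [1, 1]
r3 m[X9→φ0] = [1, 1]
r3 m[X9→φ6] = [7, 8]
r3 m[X12→φ1] = [9, 2]
r3 m[X12→φ3] = [2, 9]
r3 m[X14→φ2] = [4, 8]
r3 m[X14→φ5] = [7, 9]
r3 m[X6→φ0] = [486, 216]
r3 m[X6→φ1] = [324, 192]
r3 m[X6→φ2] = [324, 432]
r3 m[X6→φ4] = [486, 288]
r4 m[φ0→X9] = [1512, 2916]
r4 m[φ0→X6] = [6, 8]
r4 m[φ1→X12] = [648, 2916]
r4 m[φ1→X6] = [18, 18]
r4 m[φ2→X14] = [2268, 2916]
r4 m[φ2→X6] = [72, 16]
r4 m[φ3→X12] = [9, 2]
r4 m[φ4→X6] = [6, 6]
r4 m[φ5→X14] = [4, 8]
r4 m[φ6→X9] = [1, 1]
r4 m[X9→φ0] = [1, 1]
r4 m[X9→φ6] = [1512, 2916]
r4 m[X12→φ1] = [9, 2]
r4 m[X12→φ3] = [648, 2916]
r4 m[X14→φ2] = [4, 8]
r4 m[X14→φ5] = [2268, 2916]
r4 m[X6→φ0] = [7776, 1728]
r4 m[X6→φ1] = [2592, 768]
r4 m[X6→φ2] = [648, 864]
r4 m[X6→φ4] = [7776, 2304]
r5 m[φ0→X9] = [12096, 46656]
r5 m[φ0→X6] = [6, 8]
r5 m[φ1→X12] = [5184, 23328]
r5 m[φ1→X6] = [18, 18]
r5 m[φ2→X14] = [4536, 5832]
r5 m[φ2→X6] = [72, 16]
r5 m[φ3→X12] = [9, 2]
r5 m[φ4→X6] = [6, 6]
r5 m[φ5→X14] = [4, 8]
r5 m[φ6→X9] = [1, 1]
r5 m[X9→φ0] = [1, 1]
r5 m[X9→φ6] = [1512, 2916]
r5 m[X12→φ1] = [9, 2]
r5 m[X12→φ3] = [648, 2916]
r5 m[X14→φ2] = [4, 8]
r5 m[X14→φ5] = [2268, 2916]
r5 m[X6→φ0] = [7776, 1728]
r5 m[X6→φ1] = [2592, 768]
r5 m[X6→φ2] = [648, 864]
r5 m[X6→φ4] = [7776, 2304]
r6 m[φ0→X9] = [12096, 46656]
r6 m[φ0→X6] = [6, 8]
r6 m[φ1→X12] = [5184, 23328]
r6 m[φ1→X6] = [18, 18]
r6 m[φ2→X14] = [4536, 5832]
r6 m[φ2→X6] = [72, 16]
r6 m[φ3→X12] = [9, 2]
r6 m[φ4→X6] = [6, 6]
r6 m[φ5→X14] = [4, 8]
r6 m[φ6→X9] = [1, 1]
r6 m[X9→φ0] = [1, 1]
r6 m[X9→φ6] = [12096, 46656]
r6 m[X12→φ1] = [9, 2]
r6 m[X12→φ3] = [5184, 23328]
r6 m[X14→φ2] = [4, 8]
r6 m[X14→φ5] = [4536, 5832]
r6 m[X6→φ0] = [7776, 1728]
r6 m[X6→φ1] = [2592, 768]
r6 m[X6→φ2] = [648, 864]
r6 m[X6→φ4] = [7776, 2304]
r7 m[φ0→X9] = [12096, 46656]
r7 m[φ0→X6] = [6, 8]
r7 m[φ1→X12] = [5184, 23328]
r7 m[φ1→X6] = [18, 18]
r7 m[φ2→X14] = [4536, 5832]
r7 m[φ2→X6] = [72, 16]
r7 m[φ3→X12] = [9, 2]
r7 m[φ4→X6] = [6, 6]
r7 m[φ5→X14] = [4, 8]
r7 m[φ6→X9] = [1, 1]
r7 m[X9→φ0] = [1, 1]
r7 m[X9→φ6] = [12096, 46656]
r7 m[X12→φ1] = [9, 2]
r7 m[X12→φ3] = [5184, 23328]
r7 m[X14→φ2] = [4, 8]
r7 m[X14→φ5] = [4536, 5832]
r7 m[X6→φ0] = [7776, 1728]
r7 m[X6→φ1] = [2592, 768]
r7 m[X6→φ2] = [648, 864]
r7 m[X6→φ4] = [7776, 2304]
fixed point reached at round 7
traceback from X9: (X9=1, X12=0, X14=1, X6=0), score=46656

assignment: (X9=1, X12=0, X14=1, X6=0); score = 46656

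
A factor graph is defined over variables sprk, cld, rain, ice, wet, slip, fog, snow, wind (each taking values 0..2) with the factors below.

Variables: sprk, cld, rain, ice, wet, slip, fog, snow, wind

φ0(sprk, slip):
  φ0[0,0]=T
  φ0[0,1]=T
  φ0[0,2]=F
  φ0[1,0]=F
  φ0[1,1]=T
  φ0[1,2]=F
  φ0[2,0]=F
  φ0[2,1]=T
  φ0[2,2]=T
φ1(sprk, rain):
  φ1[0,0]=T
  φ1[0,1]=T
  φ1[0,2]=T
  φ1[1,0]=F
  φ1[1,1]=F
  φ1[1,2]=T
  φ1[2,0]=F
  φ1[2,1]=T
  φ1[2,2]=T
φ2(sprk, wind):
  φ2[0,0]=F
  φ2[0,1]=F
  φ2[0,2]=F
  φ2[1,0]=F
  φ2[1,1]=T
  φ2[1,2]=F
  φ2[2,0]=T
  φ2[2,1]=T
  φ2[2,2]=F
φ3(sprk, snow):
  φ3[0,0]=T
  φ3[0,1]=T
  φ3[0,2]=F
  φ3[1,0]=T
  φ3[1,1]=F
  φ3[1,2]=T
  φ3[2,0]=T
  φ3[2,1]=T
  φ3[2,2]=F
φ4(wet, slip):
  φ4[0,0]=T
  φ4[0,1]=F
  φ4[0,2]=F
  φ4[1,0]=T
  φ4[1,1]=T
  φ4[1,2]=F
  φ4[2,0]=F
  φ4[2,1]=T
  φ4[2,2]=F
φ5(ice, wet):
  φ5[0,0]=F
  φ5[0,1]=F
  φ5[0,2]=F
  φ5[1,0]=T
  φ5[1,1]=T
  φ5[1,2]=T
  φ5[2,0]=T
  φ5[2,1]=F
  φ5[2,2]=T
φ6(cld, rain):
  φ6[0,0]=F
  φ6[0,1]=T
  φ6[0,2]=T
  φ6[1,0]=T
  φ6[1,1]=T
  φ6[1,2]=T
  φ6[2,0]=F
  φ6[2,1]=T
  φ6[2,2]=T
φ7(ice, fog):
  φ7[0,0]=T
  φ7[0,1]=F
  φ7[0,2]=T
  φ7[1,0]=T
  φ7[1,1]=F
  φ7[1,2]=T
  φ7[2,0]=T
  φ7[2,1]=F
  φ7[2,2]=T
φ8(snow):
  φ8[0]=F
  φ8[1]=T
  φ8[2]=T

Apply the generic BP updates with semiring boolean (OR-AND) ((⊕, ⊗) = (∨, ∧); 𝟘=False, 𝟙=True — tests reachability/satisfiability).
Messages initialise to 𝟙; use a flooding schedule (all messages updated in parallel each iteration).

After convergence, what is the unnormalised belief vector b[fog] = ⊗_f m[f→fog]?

init: all messages = 𝟙 over 3 values
r1 m[φ0→sprk] = [T, T, T]
r1 m[φ0→slip] = [T, T, T]
r1 m[φ1→sprk] = [T, T, T]
r1 m[φ1→rain] = [T, T, T]
r1 m[φ2→sprk] = [F, T, T]
r1 m[φ2→wind] = [T, T, F]
r1 m[φ3→sprk] = [T, T, T]
r1 m[φ3→snow] = [T, T, T]
r1 m[φ4→wet] = [T, T, T]
r1 m[φ4→slip] = [T, T, F]
r1 m[φ5→ice] = [F, T, T]
r1 m[φ5→wet] = [T, T, T]
r1 m[φ6→cld] = [T, T, T]
r1 m[φ6→rain] = [T, T, T]
r1 m[φ7→ice] = [T, T, T]
r1 m[φ7→fog] = [T, F, T]
r1 m[φ8→snow] = [F, T, T]
r1 m[sprk→φ0] = [T, T, T]
r1 m[sprk→φ1] = [T, T, T]
r1 m[sprk→φ2] = [T, T, T]
r1 m[sprk→φ3] = [T, T, T]
r1 m[cld→φ6] = [T, T, T]
r1 m[rain→φ1] = [T, T, T]
r1 m[rain→φ6] = [T, T, T]
r1 m[ice→φ5] = [T, T, T]
r1 m[ice→φ7] = [T, T, T]
r1 m[wet→φ4] = [T, T, T]
r1 m[wet→φ5] = [T, T, T]
r1 m[slip→φ0] = [T, T, T]
r1 m[slip→φ4] = [T, T, T]
r1 m[fog→φ7] = [T, T, T]
r1 m[snow→φ3] = [T, T, T]
r1 m[snow→φ8] = [T, T, T]
r1 m[wind→φ2] = [T, T, T]
r2 m[φ0→sprk] = [T, T, T]
r2 m[φ0→slip] = [T, T, T]
r2 m[φ1→sprk] = [T, T, T]
r2 m[φ1→rain] = [T, T, T]
r2 m[φ2→sprk] = [F, T, T]
r2 m[φ2→wind] = [T, T, F]
r2 m[φ3→sprk] = [T, T, T]
r2 m[φ3→snow] = [T, T, T]
r2 m[φ4→wet] = [T, T, T]
r2 m[φ4→slip] = [T, T, F]
r2 m[φ5→ice] = [F, T, T]
r2 m[φ5→wet] = [T, T, T]
r2 m[φ6→cld] = [T, T, T]
r2 m[φ6→rain] = [T, T, T]
r2 m[φ7→ice] = [T, T, T]
r2 m[φ7→fog] = [T, F, T]
r2 m[φ8→snow] = [F, T, T]
r2 m[sprk→φ0] = [F, T, T]
r2 m[sprk→φ1] = [F, T, T]
r2 m[sprk→φ2] = [T, T, T]
r2 m[sprk→φ3] = [F, T, T]
r2 m[cld→φ6] = [T, T, T]
r2 m[rain→φ1] = [T, T, T]
r2 m[rain→φ6] = [T, T, T]
r2 m[ice→φ5] = [T, T, T]
r2 m[ice→φ7] = [F, T, T]
r2 m[wet→φ4] = [T, T, T]
r2 m[wet→φ5] = [T, T, T]
r2 m[slip→φ0] = [T, T, F]
r2 m[slip→φ4] = [T, T, T]
r2 m[fog→φ7] = [T, T, T]
r2 m[snow→φ3] = [F, T, T]
r2 m[snow→φ8] = [T, T, T]
r2 m[wind→φ2] = [T, T, T]
r3 m[φ0→sprk] = [T, T, T]
r3 m[φ0→slip] = [F, T, T]
r3 m[φ1→sprk] = [T, T, T]
r3 m[φ1→rain] = [F, T, T]
r3 m[φ2→sprk] = [F, T, T]
r3 m[φ2→wind] = [T, T, F]
r3 m[φ3→sprk] = [T, T, T]
r3 m[φ3→snow] = [T, T, T]
r3 m[φ4→wet] = [T, T, T]
r3 m[φ4→slip] = [T, T, F]
r3 m[φ5→ice] = [F, T, T]
r3 m[φ5→wet] = [T, T, T]
r3 m[φ6→cld] = [T, T, T]
r3 m[φ6→rain] = [T, T, T]
r3 m[φ7→ice] = [T, T, T]
r3 m[φ7→fog] = [T, F, T]
r3 m[φ8→snow] = [F, T, T]
r3 m[sprk→φ0] = [F, T, T]
r3 m[sprk→φ1] = [F, T, T]
r3 m[sprk→φ2] = [T, T, T]
r3 m[sprk→φ3] = [F, T, T]
r3 m[cld→φ6] = [T, T, T]
r3 m[rain→φ1] = [T, T, T]
r3 m[rain→φ6] = [T, T, T]
r3 m[ice→φ5] = [T, T, T]
r3 m[ice→φ7] = [F, T, T]
r3 m[wet→φ4] = [T, T, T]
r3 m[wet→φ5] = [T, T, T]
r3 m[slip→φ0] = [T, T, F]
r3 m[slip→φ4] = [T, T, T]
r3 m[fog→φ7] = [T, T, T]
r3 m[snow→φ3] = [F, T, T]
r3 m[snow→φ8] = [T, T, T]
r3 m[wind→φ2] = [T, T, T]
r4 m[φ0→sprk] = [T, T, T]
r4 m[φ0→slip] = [F, T, T]
r4 m[φ1→sprk] = [T, T, T]
r4 m[φ1→rain] = [F, T, T]
r4 m[φ2→sprk] = [F, T, T]
r4 m[φ2→wind] = [T, T, F]
r4 m[φ3→sprk] = [T, T, T]
r4 m[φ3→snow] = [T, T, T]
r4 m[φ4→wet] = [T, T, T]
r4 m[φ4→slip] = [T, T, F]
r4 m[φ5→ice] = [F, T, T]
r4 m[φ5→wet] = [T, T, T]
r4 m[φ6→cld] = [T, T, T]
r4 m[φ6→rain] = [T, T, T]
r4 m[φ7→ice] = [T, T, T]
r4 m[φ7→fog] = [T, F, T]
r4 m[φ8→snow] = [F, T, T]
r4 m[sprk→φ0] = [F, T, T]
r4 m[sprk→φ1] = [F, T, T]
r4 m[sprk→φ2] = [T, T, T]
r4 m[sprk→φ3] = [F, T, T]
r4 m[cld→φ6] = [T, T, T]
r4 m[rain→φ1] = [T, T, T]
r4 m[rain→φ6] = [F, T, T]
r4 m[ice→φ5] = [T, T, T]
r4 m[ice→φ7] = [F, T, T]
r4 m[wet→φ4] = [T, T, T]
r4 m[wet→φ5] = [T, T, T]
r4 m[slip→φ0] = [T, T, F]
r4 m[slip→φ4] = [F, T, T]
r4 m[fog→φ7] = [T, T, T]
r4 m[snow→φ3] = [F, T, T]
r4 m[snow→φ8] = [T, T, T]
r4 m[wind→φ2] = [T, T, T]
r5 m[φ0→sprk] = [T, T, T]
r5 m[φ0→slip] = [F, T, T]
r5 m[φ1→sprk] = [T, T, T]
r5 m[φ1→rain] = [F, T, T]
r5 m[φ2→sprk] = [F, T, T]
r5 m[φ2→wind] = [T, T, F]
r5 m[φ3→sprk] = [T, T, T]
r5 m[φ3→snow] = [T, T, T]
r5 m[φ4→wet] = [F, T, T]
r5 m[φ4→slip] = [T, T, F]
r5 m[φ5→ice] = [F, T, T]
r5 m[φ5→wet] = [T, T, T]
r5 m[φ6→cld] = [T, T, T]
r5 m[φ6→rain] = [T, T, T]
r5 m[φ7→ice] = [T, T, T]
r5 m[φ7→fog] = [T, F, T]
r5 m[φ8→snow] = [F, T, T]
r5 m[sprk→φ0] = [F, T, T]
r5 m[sprk→φ1] = [F, T, T]
r5 m[sprk→φ2] = [T, T, T]
r5 m[sprk→φ3] = [F, T, T]
r5 m[cld→φ6] = [T, T, T]
r5 m[rain→φ1] = [T, T, T]
r5 m[rain→φ6] = [F, T, T]
r5 m[ice→φ5] = [T, T, T]
r5 m[ice→φ7] = [F, T, T]
r5 m[wet→φ4] = [T, T, T]
r5 m[wet→φ5] = [T, T, T]
r5 m[slip→φ0] = [T, T, F]
r5 m[slip→φ4] = [F, T, T]
r5 m[fog→φ7] = [T, T, T]
r5 m[snow→φ3] = [F, T, T]
r5 m[snow→φ8] = [T, T, T]
r5 m[wind→φ2] = [T, T, T]
r6 m[φ0→sprk] = [T, T, T]
r6 m[φ0→slip] = [F, T, T]
r6 m[φ1→sprk] = [T, T, T]
r6 m[φ1→rain] = [F, T, T]
r6 m[φ2→sprk] = [F, T, T]
r6 m[φ2→wind] = [T, T, F]
r6 m[φ3→sprk] = [T, T, T]
r6 m[φ3→snow] = [T, T, T]
r6 m[φ4→wet] = [F, T, T]
r6 m[φ4→slip] = [T, T, F]
r6 m[φ5→ice] = [F, T, T]
r6 m[φ5→wet] = [T, T, T]
r6 m[φ6→cld] = [T, T, T]
r6 m[φ6→rain] = [T, T, T]
r6 m[φ7→ice] = [T, T, T]
r6 m[φ7→fog] = [T, F, T]
r6 m[φ8→snow] = [F, T, T]
r6 m[sprk→φ0] = [F, T, T]
r6 m[sprk→φ1] = [F, T, T]
r6 m[sprk→φ2] = [T, T, T]
r6 m[sprk→φ3] = [F, T, T]
r6 m[cld→φ6] = [T, T, T]
r6 m[rain→φ1] = [T, T, T]
r6 m[rain→φ6] = [F, T, T]
r6 m[ice→φ5] = [T, T, T]
r6 m[ice→φ7] = [F, T, T]
r6 m[wet→φ4] = [T, T, T]
r6 m[wet→φ5] = [F, T, T]
r6 m[slip→φ0] = [T, T, F]
r6 m[slip→φ4] = [F, T, T]
r6 m[fog→φ7] = [T, T, T]
r6 m[snow→φ3] = [F, T, T]
r6 m[snow→φ8] = [T, T, T]
r6 m[wind→φ2] = [T, T, T]
r7 m[φ0→sprk] = [T, T, T]
r7 m[φ0→slip] = [F, T, T]
r7 m[φ1→sprk] = [T, T, T]
r7 m[φ1→rain] = [F, T, T]
r7 m[φ2→sprk] = [F, T, T]
r7 m[φ2→wind] = [T, T, F]
r7 m[φ3→sprk] = [T, T, T]
r7 m[φ3→snow] = [T, T, T]
r7 m[φ4→wet] = [F, T, T]
r7 m[φ4→slip] = [T, T, F]
r7 m[φ5→ice] = [F, T, T]
r7 m[φ5→wet] = [T, T, T]
r7 m[φ6→cld] = [T, T, T]
r7 m[φ6→rain] = [T, T, T]
r7 m[φ7→ice] = [T, T, T]
r7 m[φ7→fog] = [T, F, T]
r7 m[φ8→snow] = [F, T, T]
r7 m[sprk→φ0] = [F, T, T]
r7 m[sprk→φ1] = [F, T, T]
r7 m[sprk→φ2] = [T, T, T]
r7 m[sprk→φ3] = [F, T, T]
r7 m[cld→φ6] = [T, T, T]
r7 m[rain→φ1] = [T, T, T]
r7 m[rain→φ6] = [F, T, T]
r7 m[ice→φ5] = [T, T, T]
r7 m[ice→φ7] = [F, T, T]
r7 m[wet→φ4] = [T, T, T]
r7 m[wet→φ5] = [F, T, T]
r7 m[slip→φ0] = [T, T, F]
r7 m[slip→φ4] = [F, T, T]
r7 m[fog→φ7] = [T, T, T]
r7 m[snow→φ3] = [F, T, T]
r7 m[snow→φ8] = [T, T, T]
r7 m[wind→φ2] = [T, T, T]
fixed point reached at round 7
b[fog] = ⊗ incoming = [T, F, T]

b[fog] = [T, F, T]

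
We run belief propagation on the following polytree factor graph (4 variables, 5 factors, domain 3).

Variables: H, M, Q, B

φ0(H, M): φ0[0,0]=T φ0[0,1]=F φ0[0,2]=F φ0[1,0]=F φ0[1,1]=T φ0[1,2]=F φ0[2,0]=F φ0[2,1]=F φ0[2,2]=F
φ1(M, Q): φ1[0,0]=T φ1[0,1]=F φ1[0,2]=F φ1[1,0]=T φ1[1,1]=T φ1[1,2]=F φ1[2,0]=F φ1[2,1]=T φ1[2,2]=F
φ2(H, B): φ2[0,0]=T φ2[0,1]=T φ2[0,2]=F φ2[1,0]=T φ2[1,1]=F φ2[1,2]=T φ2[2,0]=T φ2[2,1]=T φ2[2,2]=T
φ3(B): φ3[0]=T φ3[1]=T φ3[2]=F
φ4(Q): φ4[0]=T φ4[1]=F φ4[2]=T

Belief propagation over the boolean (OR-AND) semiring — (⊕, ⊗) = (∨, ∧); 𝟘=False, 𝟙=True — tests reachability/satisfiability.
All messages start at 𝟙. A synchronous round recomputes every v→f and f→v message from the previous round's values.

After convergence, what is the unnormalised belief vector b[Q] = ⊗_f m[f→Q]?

init: all messages = 𝟙 over 3 values
r1 m[φ0→H] = [T, T, F]
r1 m[φ0→M] = [T, T, F]
r1 m[φ1→M] = [T, T, T]
r1 m[φ1→Q] = [T, T, F]
r1 m[φ2→H] = [T, T, T]
r1 m[φ2→B] = [T, T, T]
r1 m[φ3→B] = [T, T, F]
r1 m[φ4→Q] = [T, F, T]
r1 m[H→φ0] = [T, T, T]
r1 m[H→φ2] = [T, T, T]
r1 m[M→φ0] = [T, T, T]
r1 m[M→φ1] = [T, T, T]
r1 m[Q→φ1] = [T, T, T]
r1 m[Q→φ4] = [T, T, T]
r1 m[B→φ2] = [T, T, T]
r1 m[B→φ3] = [T, T, T]
r2 m[φ0→H] = [T, T, F]
r2 m[φ0→M] = [T, T, F]
r2 m[φ1→M] = [T, T, T]
r2 m[φ1→Q] = [T, T, F]
r2 m[φ2→H] = [T, T, T]
r2 m[φ2→B] = [T, T, T]
r2 m[φ3→B] = [T, T, F]
r2 m[φ4→Q] = [T, F, T]
r2 m[H→φ0] = [T, T, T]
r2 m[H→φ2] = [T, T, F]
r2 m[M→φ0] = [T, T, T]
r2 m[M→φ1] = [T, T, F]
r2 m[Q→φ1] = [T, F, T]
r2 m[Q→φ4] = [T, T, F]
r2 m[B→φ2] = [T, T, F]
r2 m[B→φ3] = [T, T, T]
r3 m[φ0→H] = [T, T, F]
r3 m[φ0→M] = [T, T, F]
r3 m[φ1→M] = [T, T, F]
r3 m[φ1→Q] = [T, T, F]
r3 m[φ2→H] = [T, T, T]
r3 m[φ2→B] = [T, T, T]
r3 m[φ3→B] = [T, T, F]
r3 m[φ4→Q] = [T, F, T]
r3 m[H→φ0] = [T, T, T]
r3 m[H→φ2] = [T, T, F]
r3 m[M→φ0] = [T, T, T]
r3 m[M→φ1] = [T, T, F]
r3 m[Q→φ1] = [T, F, T]
r3 m[Q→φ4] = [T, T, F]
r3 m[B→φ2] = [T, T, F]
r3 m[B→φ3] = [T, T, T]
r4 m[φ0→H] = [T, T, F]
r4 m[φ0→M] = [T, T, F]
r4 m[φ1→M] = [T, T, F]
r4 m[φ1→Q] = [T, T, F]
r4 m[φ2→H] = [T, T, T]
r4 m[φ2→B] = [T, T, T]
r4 m[φ3→B] = [T, T, F]
r4 m[φ4→Q] = [T, F, T]
r4 m[H→φ0] = [T, T, T]
r4 m[H→φ2] = [T, T, F]
r4 m[M→φ0] = [T, T, F]
r4 m[M→φ1] = [T, T, F]
r4 m[Q→φ1] = [T, F, T]
r4 m[Q→φ4] = [T, T, F]
r4 m[B→φ2] = [T, T, F]
r4 m[B→φ3] = [T, T, T]
r5 m[φ0→H] = [T, T, F]
r5 m[φ0→M] = [T, T, F]
r5 m[φ1→M] = [T, T, F]
r5 m[φ1→Q] = [T, T, F]
r5 m[φ2→H] = [T, T, T]
r5 m[φ2→B] = [T, T, T]
r5 m[φ3→B] = [T, T, F]
r5 m[φ4→Q] = [T, F, T]
r5 m[H→φ0] = [T, T, T]
r5 m[H→φ2] = [T, T, F]
r5 m[M→φ0] = [T, T, F]
r5 m[M→φ1] = [T, T, F]
r5 m[Q→φ1] = [T, F, T]
r5 m[Q→φ4] = [T, T, F]
r5 m[B→φ2] = [T, T, F]
r5 m[B→φ3] = [T, T, T]
fixed point reached at round 5
b[Q] = ⊗ incoming = [T, F, F]

b[Q] = [T, F, F]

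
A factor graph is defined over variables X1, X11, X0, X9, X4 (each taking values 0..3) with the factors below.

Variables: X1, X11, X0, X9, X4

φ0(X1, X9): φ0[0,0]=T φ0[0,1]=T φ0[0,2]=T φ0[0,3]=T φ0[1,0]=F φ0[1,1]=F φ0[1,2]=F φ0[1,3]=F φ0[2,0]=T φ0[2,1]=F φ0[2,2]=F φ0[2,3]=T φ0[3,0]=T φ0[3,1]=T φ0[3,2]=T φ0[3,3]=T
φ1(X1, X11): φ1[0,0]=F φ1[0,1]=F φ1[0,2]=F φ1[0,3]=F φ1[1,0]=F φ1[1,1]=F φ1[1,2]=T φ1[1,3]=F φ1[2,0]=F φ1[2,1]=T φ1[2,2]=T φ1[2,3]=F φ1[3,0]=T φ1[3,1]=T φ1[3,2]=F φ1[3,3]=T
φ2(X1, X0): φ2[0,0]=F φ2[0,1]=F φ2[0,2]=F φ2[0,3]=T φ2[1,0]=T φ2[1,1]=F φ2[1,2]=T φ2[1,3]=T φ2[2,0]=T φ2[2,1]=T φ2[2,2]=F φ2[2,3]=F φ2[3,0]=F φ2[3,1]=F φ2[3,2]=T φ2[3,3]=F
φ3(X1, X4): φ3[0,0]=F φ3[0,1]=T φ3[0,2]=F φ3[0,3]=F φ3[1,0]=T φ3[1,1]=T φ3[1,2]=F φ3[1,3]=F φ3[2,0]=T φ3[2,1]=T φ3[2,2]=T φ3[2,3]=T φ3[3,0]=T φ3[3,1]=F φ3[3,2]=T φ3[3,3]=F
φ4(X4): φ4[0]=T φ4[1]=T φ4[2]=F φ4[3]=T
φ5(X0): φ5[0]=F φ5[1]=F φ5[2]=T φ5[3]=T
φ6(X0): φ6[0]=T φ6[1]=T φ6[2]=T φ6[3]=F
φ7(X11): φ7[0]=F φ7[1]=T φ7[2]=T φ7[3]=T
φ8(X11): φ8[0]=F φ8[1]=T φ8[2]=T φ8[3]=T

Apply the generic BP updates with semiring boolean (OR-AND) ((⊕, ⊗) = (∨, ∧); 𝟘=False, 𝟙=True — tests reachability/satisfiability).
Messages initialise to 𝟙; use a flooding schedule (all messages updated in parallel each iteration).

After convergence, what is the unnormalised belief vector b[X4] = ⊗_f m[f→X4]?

b[X4] = [T, F, F, F]

init: all messages = 𝟙 over 4 values
r1 m[φ0→X1] = [T, F, T, T]
r1 m[φ0→X9] = [T, T, T, T]
r1 m[φ1→X1] = [F, T, T, T]
r1 m[φ1→X11] = [T, T, T, T]
r1 m[φ2→X1] = [T, T, T, T]
r1 m[φ2→X0] = [T, T, T, T]
r1 m[φ3→X1] = [T, T, T, T]
r1 m[φ3→X4] = [T, T, T, T]
r1 m[φ4→X4] = [T, T, F, T]
r1 m[φ5→X0] = [F, F, T, T]
r1 m[φ6→X0] = [T, T, T, F]
r1 m[φ7→X11] = [F, T, T, T]
r1 m[φ8→X11] = [F, T, T, T]
r1 m[X1→φ0] = [T, T, T, T]
r1 m[X1→φ1] = [T, T, T, T]
r1 m[X1→φ2] = [T, T, T, T]
r1 m[X1→φ3] = [T, T, T, T]
r1 m[X11→φ1] = [T, T, T, T]
r1 m[X11→φ7] = [T, T, T, T]
r1 m[X11→φ8] = [T, T, T, T]
r1 m[X0→φ2] = [T, T, T, T]
r1 m[X0→φ5] = [T, T, T, T]
r1 m[X0→φ6] = [T, T, T, T]
r1 m[X9→φ0] = [T, T, T, T]
r1 m[X4→φ3] = [T, T, T, T]
r1 m[X4→φ4] = [T, T, T, T]
r2 m[φ0→X1] = [T, F, T, T]
r2 m[φ0→X9] = [T, T, T, T]
r2 m[φ1→X1] = [F, T, T, T]
r2 m[φ1→X11] = [T, T, T, T]
r2 m[φ2→X1] = [T, T, T, T]
r2 m[φ2→X0] = [T, T, T, T]
r2 m[φ3→X1] = [T, T, T, T]
r2 m[φ3→X4] = [T, T, T, T]
r2 m[φ4→X4] = [T, T, F, T]
r2 m[φ5→X0] = [F, F, T, T]
r2 m[φ6→X0] = [T, T, T, F]
r2 m[φ7→X11] = [F, T, T, T]
r2 m[φ8→X11] = [F, T, T, T]
r2 m[X1→φ0] = [F, T, T, T]
r2 m[X1→φ1] = [T, F, T, T]
r2 m[X1→φ2] = [F, F, T, T]
r2 m[X1→φ3] = [F, F, T, T]
r2 m[X11→φ1] = [F, T, T, T]
r2 m[X11→φ7] = [F, T, T, T]
r2 m[X11→φ8] = [F, T, T, T]
r2 m[X0→φ2] = [F, F, T, F]
r2 m[X0→φ5] = [T, T, T, F]
r2 m[X0→φ6] = [F, F, T, T]
r2 m[X9→φ0] = [T, T, T, T]
r2 m[X4→φ3] = [T, T, F, T]
r2 m[X4→φ4] = [T, T, T, T]
r3 m[φ0→X1] = [T, F, T, T]
r3 m[φ0→X9] = [T, T, T, T]
r3 m[φ1→X1] = [F, T, T, T]
r3 m[φ1→X11] = [T, T, T, T]
r3 m[φ2→X1] = [F, T, F, T]
r3 m[φ2→X0] = [T, T, T, F]
r3 m[φ3→X1] = [T, T, T, T]
r3 m[φ3→X4] = [T, T, T, T]
r3 m[φ4→X4] = [T, T, F, T]
r3 m[φ5→X0] = [F, F, T, T]
r3 m[φ6→X0] = [T, T, T, F]
r3 m[φ7→X11] = [F, T, T, T]
r3 m[φ8→X11] = [F, T, T, T]
r3 m[X1→φ0] = [F, T, T, T]
r3 m[X1→φ1] = [T, F, T, T]
r3 m[X1→φ2] = [F, F, T, T]
r3 m[X1→φ3] = [F, F, T, T]
r3 m[X11→φ1] = [F, T, T, T]
r3 m[X11→φ7] = [F, T, T, T]
r3 m[X11→φ8] = [F, T, T, T]
r3 m[X0→φ2] = [F, F, T, F]
r3 m[X0→φ5] = [T, T, T, F]
r3 m[X0→φ6] = [F, F, T, T]
r3 m[X9→φ0] = [T, T, T, T]
r3 m[X4→φ3] = [T, T, F, T]
r3 m[X4→φ4] = [T, T, T, T]
r4 m[φ0→X1] = [T, F, T, T]
r4 m[φ0→X9] = [T, T, T, T]
r4 m[φ1→X1] = [F, T, T, T]
r4 m[φ1→X11] = [T, T, T, T]
r4 m[φ2→X1] = [F, T, F, T]
r4 m[φ2→X0] = [T, T, T, F]
r4 m[φ3→X1] = [T, T, T, T]
r4 m[φ3→X4] = [T, T, T, T]
r4 m[φ4→X4] = [T, T, F, T]
r4 m[φ5→X0] = [F, F, T, T]
r4 m[φ6→X0] = [T, T, T, F]
r4 m[φ7→X11] = [F, T, T, T]
r4 m[φ8→X11] = [F, T, T, T]
r4 m[X1→φ0] = [F, T, F, T]
r4 m[X1→φ1] = [F, F, F, T]
r4 m[X1→φ2] = [F, F, T, T]
r4 m[X1→φ3] = [F, F, F, T]
r4 m[X11→φ1] = [F, T, T, T]
r4 m[X11→φ7] = [F, T, T, T]
r4 m[X11→φ8] = [F, T, T, T]
r4 m[X0→φ2] = [F, F, T, F]
r4 m[X0→φ5] = [T, T, T, F]
r4 m[X0→φ6] = [F, F, T, F]
r4 m[X9→φ0] = [T, T, T, T]
r4 m[X4→φ3] = [T, T, F, T]
r4 m[X4→φ4] = [T, T, T, T]
r5 m[φ0→X1] = [T, F, T, T]
r5 m[φ0→X9] = [T, T, T, T]
r5 m[φ1→X1] = [F, T, T, T]
r5 m[φ1→X11] = [T, T, F, T]
r5 m[φ2→X1] = [F, T, F, T]
r5 m[φ2→X0] = [T, T, T, F]
r5 m[φ3→X1] = [T, T, T, T]
r5 m[φ3→X4] = [T, F, T, F]
r5 m[φ4→X4] = [T, T, F, T]
r5 m[φ5→X0] = [F, F, T, T]
r5 m[φ6→X0] = [T, T, T, F]
r5 m[φ7→X11] = [F, T, T, T]
r5 m[φ8→X11] = [F, T, T, T]
r5 m[X1→φ0] = [F, T, F, T]
r5 m[X1→φ1] = [F, F, F, T]
r5 m[X1→φ2] = [F, F, T, T]
r5 m[X1→φ3] = [F, F, F, T]
r5 m[X11→φ1] = [F, T, T, T]
r5 m[X11→φ7] = [F, T, T, T]
r5 m[X11→φ8] = [F, T, T, T]
r5 m[X0→φ2] = [F, F, T, F]
r5 m[X0→φ5] = [T, T, T, F]
r5 m[X0→φ6] = [F, F, T, F]
r5 m[X9→φ0] = [T, T, T, T]
r5 m[X4→φ3] = [T, T, F, T]
r5 m[X4→φ4] = [T, T, T, T]
r6 m[φ0→X1] = [T, F, T, T]
r6 m[φ0→X9] = [T, T, T, T]
r6 m[φ1→X1] = [F, T, T, T]
r6 m[φ1→X11] = [T, T, F, T]
r6 m[φ2→X1] = [F, T, F, T]
r6 m[φ2→X0] = [T, T, T, F]
r6 m[φ3→X1] = [T, T, T, T]
r6 m[φ3→X4] = [T, F, T, F]
r6 m[φ4→X4] = [T, T, F, T]
r6 m[φ5→X0] = [F, F, T, T]
r6 m[φ6→X0] = [T, T, T, F]
r6 m[φ7→X11] = [F, T, T, T]
r6 m[φ8→X11] = [F, T, T, T]
r6 m[X1→φ0] = [F, T, F, T]
r6 m[X1→φ1] = [F, F, F, T]
r6 m[X1→φ2] = [F, F, T, T]
r6 m[X1→φ3] = [F, F, F, T]
r6 m[X11→φ1] = [F, T, T, T]
r6 m[X11→φ7] = [F, T, F, T]
r6 m[X11→φ8] = [F, T, F, T]
r6 m[X0→φ2] = [F, F, T, F]
r6 m[X0→φ5] = [T, T, T, F]
r6 m[X0→φ6] = [F, F, T, F]
r6 m[X9→φ0] = [T, T, T, T]
r6 m[X4→φ3] = [T, T, F, T]
r6 m[X4→φ4] = [T, F, T, F]
r7 m[φ0→X1] = [T, F, T, T]
r7 m[φ0→X9] = [T, T, T, T]
r7 m[φ1→X1] = [F, T, T, T]
r7 m[φ1→X11] = [T, T, F, T]
r7 m[φ2→X1] = [F, T, F, T]
r7 m[φ2→X0] = [T, T, T, F]
r7 m[φ3→X1] = [T, T, T, T]
r7 m[φ3→X4] = [T, F, T, F]
r7 m[φ4→X4] = [T, T, F, T]
r7 m[φ5→X0] = [F, F, T, T]
r7 m[φ6→X0] = [T, T, T, F]
r7 m[φ7→X11] = [F, T, T, T]
r7 m[φ8→X11] = [F, T, T, T]
r7 m[X1→φ0] = [F, T, F, T]
r7 m[X1→φ1] = [F, F, F, T]
r7 m[X1→φ2] = [F, F, T, T]
r7 m[X1→φ3] = [F, F, F, T]
r7 m[X11→φ1] = [F, T, T, T]
r7 m[X11→φ7] = [F, T, F, T]
r7 m[X11→φ8] = [F, T, F, T]
r7 m[X0→φ2] = [F, F, T, F]
r7 m[X0→φ5] = [T, T, T, F]
r7 m[X0→φ6] = [F, F, T, F]
r7 m[X9→φ0] = [T, T, T, T]
r7 m[X4→φ3] = [T, T, F, T]
r7 m[X4→φ4] = [T, F, T, F]
fixed point reached at round 7
b[X4] = ⊗ incoming = [T, F, F, F]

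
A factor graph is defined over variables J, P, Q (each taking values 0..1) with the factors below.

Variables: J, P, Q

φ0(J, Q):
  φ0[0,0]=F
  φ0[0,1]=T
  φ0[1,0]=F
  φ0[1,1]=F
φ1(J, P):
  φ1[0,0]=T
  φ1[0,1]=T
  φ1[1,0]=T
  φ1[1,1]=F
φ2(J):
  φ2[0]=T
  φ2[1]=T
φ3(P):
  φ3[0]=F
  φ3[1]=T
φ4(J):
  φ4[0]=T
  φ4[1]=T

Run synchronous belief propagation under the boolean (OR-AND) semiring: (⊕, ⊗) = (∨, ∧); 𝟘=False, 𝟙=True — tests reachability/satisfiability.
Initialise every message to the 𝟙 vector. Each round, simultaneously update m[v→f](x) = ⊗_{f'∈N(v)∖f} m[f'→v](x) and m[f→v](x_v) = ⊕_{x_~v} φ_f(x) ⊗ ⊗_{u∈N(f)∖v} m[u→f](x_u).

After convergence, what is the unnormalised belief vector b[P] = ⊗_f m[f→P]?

b[P] = [F, T]

init: all messages = 𝟙 over 2 values
r1 m[φ0→J] = [T, F]
r1 m[φ0→Q] = [F, T]
r1 m[φ1→J] = [T, T]
r1 m[φ1→P] = [T, T]
r1 m[φ2→J] = [T, T]
r1 m[φ3→P] = [F, T]
r1 m[φ4→J] = [T, T]
r1 m[J→φ0] = [T, T]
r1 m[J→φ1] = [T, T]
r1 m[J→φ2] = [T, T]
r1 m[J→φ4] = [T, T]
r1 m[P→φ1] = [T, T]
r1 m[P→φ3] = [T, T]
r1 m[Q→φ0] = [T, T]
r2 m[φ0→J] = [T, F]
r2 m[φ0→Q] = [F, T]
r2 m[φ1→J] = [T, T]
r2 m[φ1→P] = [T, T]
r2 m[φ2→J] = [T, T]
r2 m[φ3→P] = [F, T]
r2 m[φ4→J] = [T, T]
r2 m[J→φ0] = [T, T]
r2 m[J→φ1] = [T, F]
r2 m[J→φ2] = [T, F]
r2 m[J→φ4] = [T, F]
r2 m[P→φ1] = [F, T]
r2 m[P→φ3] = [T, T]
r2 m[Q→φ0] = [T, T]
r3 m[φ0→J] = [T, F]
r3 m[φ0→Q] = [F, T]
r3 m[φ1→J] = [T, F]
r3 m[φ1→P] = [T, T]
r3 m[φ2→J] = [T, T]
r3 m[φ3→P] = [F, T]
r3 m[φ4→J] = [T, T]
r3 m[J→φ0] = [T, T]
r3 m[J→φ1] = [T, F]
r3 m[J→φ2] = [T, F]
r3 m[J→φ4] = [T, F]
r3 m[P→φ1] = [F, T]
r3 m[P→φ3] = [T, T]
r3 m[Q→φ0] = [T, T]
r4 m[φ0→J] = [T, F]
r4 m[φ0→Q] = [F, T]
r4 m[φ1→J] = [T, F]
r4 m[φ1→P] = [T, T]
r4 m[φ2→J] = [T, T]
r4 m[φ3→P] = [F, T]
r4 m[φ4→J] = [T, T]
r4 m[J→φ0] = [T, F]
r4 m[J→φ1] = [T, F]
r4 m[J→φ2] = [T, F]
r4 m[J→φ4] = [T, F]
r4 m[P→φ1] = [F, T]
r4 m[P→φ3] = [T, T]
r4 m[Q→φ0] = [T, T]
r5 m[φ0→J] = [T, F]
r5 m[φ0→Q] = [F, T]
r5 m[φ1→J] = [T, F]
r5 m[φ1→P] = [T, T]
r5 m[φ2→J] = [T, T]
r5 m[φ3→P] = [F, T]
r5 m[φ4→J] = [T, T]
r5 m[J→φ0] = [T, F]
r5 m[J→φ1] = [T, F]
r5 m[J→φ2] = [T, F]
r5 m[J→φ4] = [T, F]
r5 m[P→φ1] = [F, T]
r5 m[P→φ3] = [T, T]
r5 m[Q→φ0] = [T, T]
fixed point reached at round 5
b[P] = ⊗ incoming = [F, T]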